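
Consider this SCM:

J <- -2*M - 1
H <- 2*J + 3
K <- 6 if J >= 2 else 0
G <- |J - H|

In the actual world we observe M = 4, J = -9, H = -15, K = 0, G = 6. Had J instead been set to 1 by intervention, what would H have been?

The intervention breaks the incoming arrows to J: J <- -2*M - 1 no longer applies, and J = 1.
H = 2*J + 3  [with J=1]  = 5

5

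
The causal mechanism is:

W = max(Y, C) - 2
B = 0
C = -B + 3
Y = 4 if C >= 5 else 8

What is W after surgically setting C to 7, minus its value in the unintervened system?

Under do(C=7), the mechanism C = -B + 3 is discarded; C is fixed at 7.
Y = 4 if C >= 5 else 8  [with C=7]  = 4
W = max(Y, C) - 2  [with Y=4, C=7]  = 5
Without intervention: C = -B + 3  [with B=0]  = 3; Y = 4 if C >= 5 else 8  [with C=3]  = 8; W = max(Y, C) - 2  [with Y=8, C=3]  = 6.
Change = 5 − 6 = -1.

-1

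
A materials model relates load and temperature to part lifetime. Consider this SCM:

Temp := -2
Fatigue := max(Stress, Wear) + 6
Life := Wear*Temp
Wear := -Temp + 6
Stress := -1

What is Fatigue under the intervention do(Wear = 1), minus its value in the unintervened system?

-7

The intervention breaks the incoming arrows to Wear: Wear := -Temp + 6 no longer applies, and Wear = 1.
Fatigue = max(Stress, Wear) + 6  [with Stress=-1, Wear=1]  = 7
Without intervention: Wear = -Temp + 6  [with Temp=-2]  = 8; Fatigue = max(Stress, Wear) + 6  [with Stress=-1, Wear=8]  = 14.
Change = 7 − 14 = -7.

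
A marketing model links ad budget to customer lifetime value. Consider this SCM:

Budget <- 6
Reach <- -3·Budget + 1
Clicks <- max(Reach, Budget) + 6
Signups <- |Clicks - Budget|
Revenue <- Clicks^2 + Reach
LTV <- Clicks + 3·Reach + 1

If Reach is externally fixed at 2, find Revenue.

146

do(Reach=2) replaces the equation Reach <- -3·Budget + 1 with the constant Reach = 2.
Clicks = max(Reach, Budget) + 6  [with Reach=2, Budget=6]  = 12
Revenue = Clicks^2 + Reach  [with Clicks=12, Reach=2]  = 146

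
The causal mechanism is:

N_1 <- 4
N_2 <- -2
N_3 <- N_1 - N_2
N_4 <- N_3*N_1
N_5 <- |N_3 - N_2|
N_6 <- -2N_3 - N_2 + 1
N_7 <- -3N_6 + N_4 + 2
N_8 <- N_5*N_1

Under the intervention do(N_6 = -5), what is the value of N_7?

41

Intervening sets N_6 = -5 and removes its equation (N_6 <- -2N_3 - N_2 + 1).
N_3 = N_1 - N_2  [with N_1=4, N_2=-2]  = 6
N_4 = N_3*N_1  [with N_3=6, N_1=4]  = 24
N_7 = -3N_6 + N_4 + 2  [with N_6=-5, N_4=24]  = 41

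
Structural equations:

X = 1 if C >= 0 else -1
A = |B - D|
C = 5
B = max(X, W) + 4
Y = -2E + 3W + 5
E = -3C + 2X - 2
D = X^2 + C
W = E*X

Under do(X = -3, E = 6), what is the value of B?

1

The joint intervention fixes X = -3, E = 6, removing each variable's own equation.
W = E*X  [with E=6, X=-3]  = -18
B = max(X, W) + 4  [with X=-3, W=-18]  = 1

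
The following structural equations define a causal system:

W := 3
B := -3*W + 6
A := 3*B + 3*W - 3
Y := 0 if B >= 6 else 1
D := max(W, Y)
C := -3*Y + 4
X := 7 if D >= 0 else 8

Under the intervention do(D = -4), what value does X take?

8

Under do(D=-4), the mechanism D := max(W, Y) is discarded; D is fixed at -4.
X = 7 if D >= 0 else 8  [with D=-4]  = 8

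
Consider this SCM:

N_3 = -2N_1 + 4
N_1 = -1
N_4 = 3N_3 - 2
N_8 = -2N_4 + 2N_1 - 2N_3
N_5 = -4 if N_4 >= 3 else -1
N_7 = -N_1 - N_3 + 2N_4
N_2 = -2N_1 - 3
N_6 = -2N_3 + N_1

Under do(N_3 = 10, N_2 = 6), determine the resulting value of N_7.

The joint intervention fixes N_3 = 10, N_2 = 6, removing each variable's own equation.
N_4 = 3N_3 - 2  [with N_3=10]  = 28
N_7 = -N_1 - N_3 + 2N_4  [with N_1=-1, N_3=10, N_4=28]  = 47

47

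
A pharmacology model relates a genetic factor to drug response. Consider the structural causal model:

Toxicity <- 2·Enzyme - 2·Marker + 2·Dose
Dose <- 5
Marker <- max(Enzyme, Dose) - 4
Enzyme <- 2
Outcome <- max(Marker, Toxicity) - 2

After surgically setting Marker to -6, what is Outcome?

do(Marker=-6) replaces the equation Marker <- max(Enzyme, Dose) - 4 with the constant Marker = -6.
Toxicity = 2·Enzyme - 2·Marker + 2·Dose  [with Enzyme=2, Marker=-6, Dose=5]  = 26
Outcome = max(Marker, Toxicity) - 2  [with Marker=-6, Toxicity=26]  = 24

24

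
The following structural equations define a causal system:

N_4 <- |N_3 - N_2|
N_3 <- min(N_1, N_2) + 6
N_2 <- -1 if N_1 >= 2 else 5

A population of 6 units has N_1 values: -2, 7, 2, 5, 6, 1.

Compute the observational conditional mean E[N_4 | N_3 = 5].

6

Observing N_3=5 restricts to units where N_3's equation naturally yields 5: N_1 ∈ {7, 2, 5, 6}. In that subpopulation N_4 = 6, 6, 6, 6, mean 6.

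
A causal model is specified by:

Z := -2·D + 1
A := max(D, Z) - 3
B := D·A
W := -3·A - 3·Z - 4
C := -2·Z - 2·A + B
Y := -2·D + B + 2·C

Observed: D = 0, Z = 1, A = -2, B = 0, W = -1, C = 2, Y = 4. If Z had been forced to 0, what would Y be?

Under do(Z=0), the mechanism Z := -2·D + 1 is discarded; Z is fixed at 0.
A = max(D, Z) - 3  [with D=0, Z=0]  = -3
B = D·A  [with D=0, A=-3]  = 0
C = -2·Z - 2·A + B  [with Z=0, A=-3, B=0]  = 6
Y = -2·D + B + 2·C  [with D=0, B=0, C=6]  = 12

12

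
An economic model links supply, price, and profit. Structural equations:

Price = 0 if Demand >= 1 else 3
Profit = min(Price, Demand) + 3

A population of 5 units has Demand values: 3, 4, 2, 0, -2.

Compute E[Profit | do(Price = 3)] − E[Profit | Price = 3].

2.2

do(Price=3) breaks Price's dependence on Demand. With Price=3 fixed, Profit across the units is 6, 6, 5, 3, 1, mean 4.2.
Conditioning on Price=3 selects the 2 unit(s) with Demand ∈ {0, -2}. Their Profit values: 3, 1. Mean = 2.
Difference = 4.2 − 2 = 2.2.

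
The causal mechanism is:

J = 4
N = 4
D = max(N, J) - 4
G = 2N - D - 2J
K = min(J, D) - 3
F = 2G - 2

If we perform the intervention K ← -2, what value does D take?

do(K=-2) replaces the equation K = min(J, D) - 3 with the constant K = -2.
D is not downstream of the intervention, so its value is determined by the original equations.
D = max(N, J) - 4  [with N=4, J=4]  = 0

0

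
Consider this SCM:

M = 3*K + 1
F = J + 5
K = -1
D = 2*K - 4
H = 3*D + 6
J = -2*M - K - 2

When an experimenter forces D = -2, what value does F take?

8

Under do(D=-2), the mechanism D = 2*K - 4 is discarded; D is fixed at -2.
No directed path runs from D to F, so F keeps its natural value.
M = 3*K + 1  [with K=-1]  = -2
J = -2*M - K - 2  [with M=-2, K=-1]  = 3
F = J + 5  [with J=3]  = 8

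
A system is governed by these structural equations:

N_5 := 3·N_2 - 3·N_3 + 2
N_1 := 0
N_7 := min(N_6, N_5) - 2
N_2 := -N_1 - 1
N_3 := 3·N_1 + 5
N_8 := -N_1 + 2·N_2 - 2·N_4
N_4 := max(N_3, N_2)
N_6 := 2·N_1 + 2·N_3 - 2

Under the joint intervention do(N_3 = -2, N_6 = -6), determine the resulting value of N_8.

0

Setting N_3 = -2, N_6 = -6 by intervention discards those variables' equations.
N_2 = -N_1 - 1  [with N_1=0]  = -1
N_4 = max(N_3, N_2)  [with N_3=-2, N_2=-1]  = -1
N_8 = -N_1 + 2·N_2 - 2·N_4  [with N_1=0, N_2=-1, N_4=-1]  = 0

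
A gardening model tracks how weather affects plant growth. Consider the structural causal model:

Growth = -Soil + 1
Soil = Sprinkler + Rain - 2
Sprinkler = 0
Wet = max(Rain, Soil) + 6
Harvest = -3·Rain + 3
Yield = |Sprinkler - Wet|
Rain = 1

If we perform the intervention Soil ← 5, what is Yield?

11

The intervention breaks the incoming arrows to Soil: Soil = Sprinkler + Rain - 2 no longer applies, and Soil = 5.
Wet = max(Rain, Soil) + 6  [with Rain=1, Soil=5]  = 11
Yield = |Sprinkler - Wet|  [with Sprinkler=0, Wet=11]  = 11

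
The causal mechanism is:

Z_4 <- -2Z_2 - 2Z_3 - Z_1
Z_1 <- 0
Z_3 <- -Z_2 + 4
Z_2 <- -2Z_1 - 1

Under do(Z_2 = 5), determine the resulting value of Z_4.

-8

Under do(Z_2=5), the mechanism Z_2 <- -2Z_1 - 1 is discarded; Z_2 is fixed at 5.
Z_3 = -Z_2 + 4  [with Z_2=5]  = -1
Z_4 = -2Z_2 - 2Z_3 - Z_1  [with Z_2=5, Z_3=-1, Z_1=0]  = -8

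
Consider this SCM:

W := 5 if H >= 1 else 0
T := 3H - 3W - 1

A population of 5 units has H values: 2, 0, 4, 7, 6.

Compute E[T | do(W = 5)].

-4.6

Every unit gets W=5 under the intervention. T values become -10, -16, -4, 5, 2; E[T|do(W=5)] = -4.6.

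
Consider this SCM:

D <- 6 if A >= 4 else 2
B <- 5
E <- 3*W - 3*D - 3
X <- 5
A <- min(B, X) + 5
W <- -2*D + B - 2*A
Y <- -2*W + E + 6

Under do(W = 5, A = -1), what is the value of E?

The joint intervention fixes W = 5, A = -1, removing each variable's own equation.
D = 6 if A >= 4 else 2  [with A=-1]  = 2
E = 3*W - 3*D - 3  [with W=5, D=2]  = 6

6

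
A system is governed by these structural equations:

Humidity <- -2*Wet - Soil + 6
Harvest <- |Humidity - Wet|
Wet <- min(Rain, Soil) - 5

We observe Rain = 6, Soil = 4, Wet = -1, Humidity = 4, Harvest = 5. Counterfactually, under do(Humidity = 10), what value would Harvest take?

11

Intervening sets Humidity = 10 and removes its equation (Humidity <- -2*Wet - Soil + 6).
Wet = min(Rain, Soil) - 5  [with Rain=6, Soil=4]  = -1
Harvest = |Humidity - Wet|  [with Humidity=10, Wet=-1]  = 11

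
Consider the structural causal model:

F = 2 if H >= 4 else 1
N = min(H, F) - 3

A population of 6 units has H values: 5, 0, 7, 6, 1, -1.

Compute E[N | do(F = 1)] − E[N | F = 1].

Every unit gets F=1 under the intervention. N values become -2, -3, -2, -2, -2, -4; E[N|do(F=1)] = -2.5.
Conditioning on F=1 selects the 3 unit(s) with H ∈ {0, 1, -1}. Their N values: -3, -2, -4. Mean = -3.
Difference = -2.5 − (-3) = 0.5.

0.5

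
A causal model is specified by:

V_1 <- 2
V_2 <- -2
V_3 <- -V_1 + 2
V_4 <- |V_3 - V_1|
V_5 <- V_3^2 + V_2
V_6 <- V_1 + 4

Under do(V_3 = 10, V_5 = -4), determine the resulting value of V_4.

The joint intervention fixes V_3 = 10, V_5 = -4, removing each variable's own equation.
V_4 = |V_3 - V_1|  [with V_3=10, V_1=2]  = 8

8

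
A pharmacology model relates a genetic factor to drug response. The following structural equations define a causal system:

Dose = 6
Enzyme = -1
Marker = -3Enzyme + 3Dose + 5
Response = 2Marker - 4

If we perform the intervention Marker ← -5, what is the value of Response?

-14

The intervention breaks the incoming arrows to Marker: Marker = -3Enzyme + 3Dose + 5 no longer applies, and Marker = -5.
Response = 2Marker - 4  [with Marker=-5]  = -14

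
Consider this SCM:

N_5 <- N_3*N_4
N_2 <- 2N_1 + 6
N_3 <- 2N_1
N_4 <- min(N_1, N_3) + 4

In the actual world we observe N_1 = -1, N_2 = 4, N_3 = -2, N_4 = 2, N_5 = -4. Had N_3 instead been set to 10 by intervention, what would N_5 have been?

30

do(N_3=10) replaces the equation N_3 <- 2N_1 with the constant N_3 = 10.
N_4 = min(N_1, N_3) + 4  [with N_1=-1, N_3=10]  = 3
N_5 = N_3*N_4  [with N_3=10, N_4=3]  = 30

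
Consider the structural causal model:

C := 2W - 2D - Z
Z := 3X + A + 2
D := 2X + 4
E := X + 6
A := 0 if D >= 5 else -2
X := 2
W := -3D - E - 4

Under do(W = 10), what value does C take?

Under do(W=10), the mechanism W := -3D - E - 4 is discarded; W is fixed at 10.
D = 2X + 4  [with X=2]  = 8
A = 0 if D >= 5 else -2  [with D=8]  = 0
Z = 3X + A + 2  [with X=2, A=0]  = 8
C = 2W - 2D - Z  [with W=10, D=8, Z=8]  = -4

-4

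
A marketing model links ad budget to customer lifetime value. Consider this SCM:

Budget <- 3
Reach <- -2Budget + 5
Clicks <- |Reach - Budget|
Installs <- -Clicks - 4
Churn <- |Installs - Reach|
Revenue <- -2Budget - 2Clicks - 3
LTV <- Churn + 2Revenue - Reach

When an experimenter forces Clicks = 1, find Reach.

Under do(Clicks=1), the mechanism Clicks <- |Reach - Budget| is discarded; Clicks is fixed at 1.
Since Reach is not a descendant of the intervened variable, it is unaffected.
Reach = -2Budget + 5  [with Budget=3]  = -1

-1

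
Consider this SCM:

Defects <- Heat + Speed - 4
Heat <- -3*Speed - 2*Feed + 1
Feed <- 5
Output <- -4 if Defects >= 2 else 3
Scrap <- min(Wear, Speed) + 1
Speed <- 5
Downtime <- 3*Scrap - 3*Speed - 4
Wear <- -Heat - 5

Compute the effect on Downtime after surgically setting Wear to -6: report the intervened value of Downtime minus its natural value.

-33

do(Wear=-6) replaces the equation Wear <- -Heat - 5 with the constant Wear = -6.
Scrap = min(Wear, Speed) + 1  [with Wear=-6, Speed=5]  = -5
Downtime = 3*Scrap - 3*Speed - 4  [with Scrap=-5, Speed=5]  = -34
Without intervention: Heat = -3*Speed - 2*Feed + 1  [with Speed=5, Feed=5]  = -24; Wear = -Heat - 5  [with Heat=-24]  = 19; Scrap = min(Wear, Speed) + 1  [with Wear=19, Speed=5]  = 6; Downtime = 3*Scrap - 3*Speed - 4  [with Scrap=6, Speed=5]  = -1.
Change = -34 − (-1) = -33.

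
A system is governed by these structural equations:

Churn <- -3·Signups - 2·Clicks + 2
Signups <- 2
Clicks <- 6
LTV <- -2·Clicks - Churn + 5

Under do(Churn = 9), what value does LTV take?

-16

The intervention breaks the incoming arrows to Churn: Churn <- -3·Signups - 2·Clicks + 2 no longer applies, and Churn = 9.
LTV = -2·Clicks - Churn + 5  [with Clicks=6, Churn=9]  = -16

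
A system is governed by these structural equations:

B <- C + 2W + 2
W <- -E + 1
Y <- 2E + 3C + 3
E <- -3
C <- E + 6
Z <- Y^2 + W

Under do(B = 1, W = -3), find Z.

Setting B = 1, W = -3 by intervention discards those variables' equations.
C = E + 6  [with E=-3]  = 3
Y = 2E + 3C + 3  [with E=-3, C=3]  = 6
Z = Y^2 + W  [with Y=6, W=-3]  = 33

33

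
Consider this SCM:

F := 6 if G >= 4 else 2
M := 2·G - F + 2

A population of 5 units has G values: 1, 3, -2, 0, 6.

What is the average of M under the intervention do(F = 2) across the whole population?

Every unit gets F=2 under the intervention. M values become 2, 6, -4, 0, 12; E[M|do(F=2)] = 3.2.

3.2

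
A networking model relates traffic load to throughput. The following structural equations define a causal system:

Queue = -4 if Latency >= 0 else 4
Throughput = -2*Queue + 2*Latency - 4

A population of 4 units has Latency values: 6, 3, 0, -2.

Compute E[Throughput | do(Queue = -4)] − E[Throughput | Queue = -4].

do(Queue=-4) breaks Queue's dependence on Latency. With Queue=-4 fixed, Throughput across the units is 16, 10, 4, 0, mean 7.5.
Conditioning on Queue=-4 selects the 3 unit(s) with Latency ∈ {6, 3, 0}. Their Throughput values: 16, 10, 4. Mean = 10.
Difference = 7.5 − 10 = -2.5.

-2.5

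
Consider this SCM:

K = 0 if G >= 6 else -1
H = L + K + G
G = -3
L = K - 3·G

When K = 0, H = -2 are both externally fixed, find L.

The joint intervention fixes K = 0, H = -2, removing each variable's own equation.
L = K - 3·G  [with K=0, G=-3]  = 9

9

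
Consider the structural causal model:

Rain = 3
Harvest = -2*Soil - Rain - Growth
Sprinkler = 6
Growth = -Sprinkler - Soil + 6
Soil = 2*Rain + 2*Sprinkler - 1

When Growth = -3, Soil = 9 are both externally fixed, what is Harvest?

The joint intervention fixes Growth = -3, Soil = 9, removing each variable's own equation.
Harvest = -2*Soil - Rain - Growth  [with Soil=9, Rain=3, Growth=-3]  = -18

-18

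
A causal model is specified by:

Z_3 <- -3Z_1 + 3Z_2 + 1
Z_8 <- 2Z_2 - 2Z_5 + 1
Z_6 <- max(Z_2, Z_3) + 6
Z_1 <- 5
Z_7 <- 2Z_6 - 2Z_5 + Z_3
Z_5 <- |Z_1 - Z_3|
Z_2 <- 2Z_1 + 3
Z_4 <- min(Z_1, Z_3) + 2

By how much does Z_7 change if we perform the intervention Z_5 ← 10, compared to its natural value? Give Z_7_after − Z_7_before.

Under do(Z_5=10), the mechanism Z_5 <- |Z_1 - Z_3| is discarded; Z_5 is fixed at 10.
Z_2 = 2Z_1 + 3  [with Z_1=5]  = 13
Z_3 = -3Z_1 + 3Z_2 + 1  [with Z_1=5, Z_2=13]  = 25
Z_6 = max(Z_2, Z_3) + 6  [with Z_2=13, Z_3=25]  = 31
Z_7 = 2Z_6 - 2Z_5 + Z_3  [with Z_6=31, Z_5=10, Z_3=25]  = 67
Without intervention: Z_2 = 2Z_1 + 3  [with Z_1=5]  = 13; Z_3 = -3Z_1 + 3Z_2 + 1  [with Z_1=5, Z_2=13]  = 25; Z_5 = |Z_1 - Z_3|  [with Z_1=5, Z_3=25]  = 20; Z_6 = max(Z_2, Z_3) + 6  [with Z_2=13, Z_3=25]  = 31; Z_7 = 2Z_6 - 2Z_5 + Z_3  [with Z_6=31, Z_5=20, Z_3=25]  = 47.
Change = 67 − 47 = 20.

20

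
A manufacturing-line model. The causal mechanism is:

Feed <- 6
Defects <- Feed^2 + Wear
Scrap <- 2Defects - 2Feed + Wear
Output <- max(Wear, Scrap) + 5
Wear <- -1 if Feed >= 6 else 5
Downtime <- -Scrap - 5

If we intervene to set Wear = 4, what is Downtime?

Under do(Wear=4), the mechanism Wear <- -1 if Feed >= 6 else 5 is discarded; Wear is fixed at 4.
Defects = Feed^2 + Wear  [with Feed=6, Wear=4]  = 40
Scrap = 2Defects - 2Feed + Wear  [with Defects=40, Feed=6, Wear=4]  = 72
Downtime = -Scrap - 5  [with Scrap=72]  = -77

-77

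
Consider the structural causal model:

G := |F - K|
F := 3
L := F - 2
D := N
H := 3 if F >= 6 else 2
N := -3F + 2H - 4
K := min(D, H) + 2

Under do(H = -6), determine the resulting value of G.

Under do(H=-6), the mechanism H := 3 if F >= 6 else 2 is discarded; H is fixed at -6.
N = -3F + 2H - 4  [with F=3, H=-6]  = -25
D = N  [with N=-25]  = -25
K = min(D, H) + 2  [with D=-25, H=-6]  = -23
G = |F - K|  [with F=3, K=-23]  = 26

26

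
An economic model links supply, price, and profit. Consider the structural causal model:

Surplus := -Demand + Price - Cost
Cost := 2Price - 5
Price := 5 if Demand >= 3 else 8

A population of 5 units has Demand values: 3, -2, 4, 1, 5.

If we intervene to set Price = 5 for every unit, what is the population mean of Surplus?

-2.2

The intervention sets Price=5 in all 5 units regardless of Demand. Recomputing Surplus per unit gives -3, 2, -4, -1, -5; average -2.2.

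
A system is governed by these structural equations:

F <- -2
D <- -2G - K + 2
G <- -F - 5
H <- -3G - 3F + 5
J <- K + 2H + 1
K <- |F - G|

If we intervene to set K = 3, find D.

5

Intervening sets K = 3 and removes its equation (K <- |F - G|).
G = -F - 5  [with F=-2]  = -3
D = -2G - K + 2  [with G=-3, K=3]  = 5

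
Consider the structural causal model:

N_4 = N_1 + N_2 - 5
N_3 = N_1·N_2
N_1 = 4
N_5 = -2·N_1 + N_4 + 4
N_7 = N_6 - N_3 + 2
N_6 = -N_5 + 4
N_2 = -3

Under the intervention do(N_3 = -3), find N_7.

17

The intervention breaks the incoming arrows to N_3: N_3 = N_1·N_2 no longer applies, and N_3 = -3.
N_4 = N_1 + N_2 - 5  [with N_1=4, N_2=-3]  = -4
N_5 = -2·N_1 + N_4 + 4  [with N_1=4, N_4=-4]  = -8
N_6 = -N_5 + 4  [with N_5=-8]  = 12
N_7 = N_6 - N_3 + 2  [with N_6=12, N_3=-3]  = 17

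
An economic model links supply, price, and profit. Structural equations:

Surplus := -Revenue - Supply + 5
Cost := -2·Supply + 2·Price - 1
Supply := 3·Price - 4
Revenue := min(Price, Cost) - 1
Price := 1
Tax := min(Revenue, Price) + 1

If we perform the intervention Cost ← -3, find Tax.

do(Cost=-3) replaces the equation Cost := -2·Supply + 2·Price - 1 with the constant Cost = -3.
Revenue = min(Price, Cost) - 1  [with Price=1, Cost=-3]  = -4
Tax = min(Revenue, Price) + 1  [with Revenue=-4, Price=1]  = -3

-3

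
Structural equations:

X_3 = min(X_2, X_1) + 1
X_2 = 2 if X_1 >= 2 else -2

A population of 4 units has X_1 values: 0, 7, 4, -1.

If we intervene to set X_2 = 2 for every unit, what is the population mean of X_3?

The intervention sets X_2=2 in all 4 units regardless of X_1. Recomputing X_3 per unit gives 1, 3, 3, 0; average 1.75.

1.75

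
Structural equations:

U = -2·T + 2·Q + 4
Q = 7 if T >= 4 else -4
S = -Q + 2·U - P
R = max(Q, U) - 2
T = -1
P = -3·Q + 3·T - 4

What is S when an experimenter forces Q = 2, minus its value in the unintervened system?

Under do(Q=2), the mechanism Q = 7 if T >= 4 else -4 is discarded; Q is fixed at 2.
U = -2·T + 2·Q + 4  [with T=-1, Q=2]  = 10
P = -3·Q + 3·T - 4  [with Q=2, T=-1]  = -13
S = -Q + 2·U - P  [with Q=2, U=10, P=-13]  = 31
Without intervention: Q = 7 if T >= 4 else -4  [with T=-1]  = -4; U = -2·T + 2·Q + 4  [with T=-1, Q=-4]  = -2; P = -3·Q + 3·T - 4  [with Q=-4, T=-1]  = 5; S = -Q + 2·U - P  [with Q=-4, U=-2, P=5]  = -5.
Change = 31 − (-5) = 36.

36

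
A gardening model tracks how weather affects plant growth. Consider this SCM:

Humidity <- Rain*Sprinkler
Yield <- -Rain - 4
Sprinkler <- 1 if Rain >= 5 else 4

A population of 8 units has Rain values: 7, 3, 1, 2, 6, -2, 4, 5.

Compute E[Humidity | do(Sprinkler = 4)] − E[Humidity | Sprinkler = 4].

Every unit gets Sprinkler=4 under the intervention. Humidity values become 28, 12, 4, 8, 24, -8, 16, 20; E[Humidity|do(Sprinkler=4)] = 13.
E[Humidity|Sprinkler=4] averages over only the 5 units with Sprinkler=4 (Rain = 3, 1, 2, -2, 4): Humidity = 12, 4, 8, -8, 16, mean 6.4.
Difference = 13 − 6.4 = 6.6.

6.6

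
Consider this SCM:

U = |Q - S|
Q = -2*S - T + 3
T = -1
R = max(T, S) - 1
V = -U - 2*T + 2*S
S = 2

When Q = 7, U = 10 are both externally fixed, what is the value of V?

Setting Q = 7, U = 10 by intervention discards those variables' equations.
V = -U - 2*T + 2*S  [with U=10, T=-1, S=2]  = -4

-4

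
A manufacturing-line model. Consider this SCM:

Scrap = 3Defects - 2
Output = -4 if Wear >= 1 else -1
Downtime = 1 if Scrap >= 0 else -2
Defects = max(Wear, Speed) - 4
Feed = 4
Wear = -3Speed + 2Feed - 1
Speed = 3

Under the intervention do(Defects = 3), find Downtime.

1

The intervention breaks the incoming arrows to Defects: Defects = max(Wear, Speed) - 4 no longer applies, and Defects = 3.
Scrap = 3Defects - 2  [with Defects=3]  = 7
Downtime = 1 if Scrap >= 0 else -2  [with Scrap=7]  = 1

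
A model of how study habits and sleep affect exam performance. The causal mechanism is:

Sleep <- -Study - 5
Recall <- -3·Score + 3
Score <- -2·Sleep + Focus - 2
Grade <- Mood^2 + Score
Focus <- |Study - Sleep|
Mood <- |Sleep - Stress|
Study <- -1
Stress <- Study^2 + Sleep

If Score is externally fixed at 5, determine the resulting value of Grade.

6

do(Score=5) replaces the equation Score <- -2·Sleep + Focus - 2 with the constant Score = 5.
Sleep = -Study - 5  [with Study=-1]  = -4
Stress = Study^2 + Sleep  [with Study=-1, Sleep=-4]  = -3
Mood = |Sleep - Stress|  [with Sleep=-4, Stress=-3]  = 1
Grade = Mood^2 + Score  [with Mood=1, Score=5]  = 6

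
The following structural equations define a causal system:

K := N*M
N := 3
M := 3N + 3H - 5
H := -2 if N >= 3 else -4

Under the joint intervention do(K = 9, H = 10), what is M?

Setting K = 9, H = 10 by intervention discards those variables' equations.
M = 3N + 3H - 5  [with N=3, H=10]  = 34

34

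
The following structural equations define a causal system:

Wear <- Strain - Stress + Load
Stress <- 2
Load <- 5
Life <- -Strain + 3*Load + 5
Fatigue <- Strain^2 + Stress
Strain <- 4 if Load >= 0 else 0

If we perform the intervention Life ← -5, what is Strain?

4

do(Life=-5) replaces the equation Life <- -Strain + 3*Load + 5 with the constant Life = -5.
Strain is not downstream of the intervention, so its value is determined by the original equations.
Strain = 4 if Load >= 0 else 0  [with Load=5]  = 4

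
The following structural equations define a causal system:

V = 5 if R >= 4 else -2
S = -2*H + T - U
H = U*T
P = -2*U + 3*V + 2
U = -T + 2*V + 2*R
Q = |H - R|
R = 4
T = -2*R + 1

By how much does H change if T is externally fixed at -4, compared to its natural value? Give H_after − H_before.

87

do(T=-4) replaces the equation T = -2*R + 1 with the constant T = -4.
V = 5 if R >= 4 else -2  [with R=4]  = 5
U = -T + 2*V + 2*R  [with T=-4, V=5, R=4]  = 22
H = U*T  [with U=22, T=-4]  = -88
Without intervention: T = -2*R + 1  [with R=4]  = -7; V = 5 if R >= 4 else -2  [with R=4]  = 5; U = -T + 2*V + 2*R  [with T=-7, V=5, R=4]  = 25; H = U*T  [with U=25, T=-7]  = -175.
Change = -88 − (-175) = 87.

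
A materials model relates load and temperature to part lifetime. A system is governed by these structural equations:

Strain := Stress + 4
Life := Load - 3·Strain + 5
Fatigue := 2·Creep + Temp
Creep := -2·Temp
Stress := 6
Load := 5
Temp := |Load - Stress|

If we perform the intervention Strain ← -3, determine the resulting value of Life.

The intervention breaks the incoming arrows to Strain: Strain := Stress + 4 no longer applies, and Strain = -3.
Life = Load - 3·Strain + 5  [with Load=5, Strain=-3]  = 19

19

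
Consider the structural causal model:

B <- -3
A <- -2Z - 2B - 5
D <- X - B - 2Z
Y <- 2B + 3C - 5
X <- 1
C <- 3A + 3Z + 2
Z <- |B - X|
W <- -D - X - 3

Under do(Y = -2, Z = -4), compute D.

Under do(Y = -2, Z = -4), each intervened variable's structural equation is replaced by its fixed value.
D = X - B - 2Z  [with X=1, B=-3, Z=-4]  = 12

12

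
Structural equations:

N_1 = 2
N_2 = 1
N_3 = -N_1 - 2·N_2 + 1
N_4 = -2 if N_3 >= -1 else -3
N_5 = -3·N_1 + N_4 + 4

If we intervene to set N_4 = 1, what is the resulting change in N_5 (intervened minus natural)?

Intervening sets N_4 = 1 and removes its equation (N_4 = -2 if N_3 >= -1 else -3).
N_5 = -3·N_1 + N_4 + 4  [with N_1=2, N_4=1]  = -1
Without intervention: N_3 = -N_1 - 2·N_2 + 1  [with N_1=2, N_2=1]  = -3; N_4 = -2 if N_3 >= -1 else -3  [with N_3=-3]  = -3; N_5 = -3·N_1 + N_4 + 4  [with N_1=2, N_4=-3]  = -5.
Change = -1 − (-5) = 4.

4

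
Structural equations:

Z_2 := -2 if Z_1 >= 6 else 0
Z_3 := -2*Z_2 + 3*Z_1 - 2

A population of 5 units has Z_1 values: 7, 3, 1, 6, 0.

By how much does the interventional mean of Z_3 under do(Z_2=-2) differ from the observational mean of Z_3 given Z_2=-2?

-9.3

The intervention sets Z_2=-2 in all 5 units regardless of Z_1. Recomputing Z_3 per unit gives 23, 11, 5, 20, 2; average 12.2.
E[Z_3|Z_2=-2] averages over only the 2 units with Z_2=-2 (Z_1 = 7, 6): Z_3 = 23, 20, mean 21.5.
Difference = 12.2 − 21.5 = -9.3.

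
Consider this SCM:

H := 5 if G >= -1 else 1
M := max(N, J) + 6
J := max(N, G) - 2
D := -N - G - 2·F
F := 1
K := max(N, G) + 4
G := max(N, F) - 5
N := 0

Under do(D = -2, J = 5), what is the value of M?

Under do(D = -2, J = 5), each intervened variable's structural equation is replaced by its fixed value.
M = max(N, J) + 6  [with N=0, J=5]  = 11

11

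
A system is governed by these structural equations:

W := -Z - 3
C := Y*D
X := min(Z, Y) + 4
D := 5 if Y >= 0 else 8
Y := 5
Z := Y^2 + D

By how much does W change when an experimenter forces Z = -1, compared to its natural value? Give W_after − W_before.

31

The intervention breaks the incoming arrows to Z: Z := Y^2 + D no longer applies, and Z = -1.
W = -Z - 3  [with Z=-1]  = -2
Without intervention: D = 5 if Y >= 0 else 8  [with Y=5]  = 5; Z = Y^2 + D  [with Y=5, D=5]  = 30; W = -Z - 3  [with Z=30]  = -33.
Change = -2 − (-33) = 31.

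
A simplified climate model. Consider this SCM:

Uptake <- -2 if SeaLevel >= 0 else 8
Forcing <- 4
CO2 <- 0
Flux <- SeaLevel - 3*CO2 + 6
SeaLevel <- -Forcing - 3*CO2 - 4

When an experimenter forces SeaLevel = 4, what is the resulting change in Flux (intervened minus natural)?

The intervention breaks the incoming arrows to SeaLevel: SeaLevel <- -Forcing - 3*CO2 - 4 no longer applies, and SeaLevel = 4.
Flux = SeaLevel - 3*CO2 + 6  [with SeaLevel=4, CO2=0]  = 10
Without intervention: SeaLevel = -Forcing - 3*CO2 - 4  [with Forcing=4, CO2=0]  = -8; Flux = SeaLevel - 3*CO2 + 6  [with SeaLevel=-8, CO2=0]  = -2.
Change = 10 − (-2) = 12.

12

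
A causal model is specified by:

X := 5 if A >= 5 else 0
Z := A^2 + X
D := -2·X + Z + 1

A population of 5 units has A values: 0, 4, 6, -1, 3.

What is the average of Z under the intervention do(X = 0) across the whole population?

12.4

The intervention sets X=0 in all 5 units regardless of A. Recomputing Z per unit gives 0, 16, 36, 1, 9; average 12.4.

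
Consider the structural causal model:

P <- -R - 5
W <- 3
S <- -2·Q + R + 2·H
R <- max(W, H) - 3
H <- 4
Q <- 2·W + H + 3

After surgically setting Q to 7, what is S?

-5

The intervention breaks the incoming arrows to Q: Q <- 2·W + H + 3 no longer applies, and Q = 7.
R = max(W, H) - 3  [with W=3, H=4]  = 1
S = -2·Q + R + 2·H  [with Q=7, R=1, H=4]  = -5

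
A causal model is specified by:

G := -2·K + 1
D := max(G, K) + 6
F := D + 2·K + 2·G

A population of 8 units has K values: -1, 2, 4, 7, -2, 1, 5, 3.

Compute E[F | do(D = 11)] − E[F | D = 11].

Every unit gets D=11 under the intervention. F values become 15, 9, 5, -1, 17, 11, 3, 7; E[F|do(D=11)] = 8.25.
E[F|D=11] averages over only the 2 units with D=11 (K = -2, 5): F = 17, 3, mean 10.
Difference = 8.25 − 10 = -1.75.

-1.75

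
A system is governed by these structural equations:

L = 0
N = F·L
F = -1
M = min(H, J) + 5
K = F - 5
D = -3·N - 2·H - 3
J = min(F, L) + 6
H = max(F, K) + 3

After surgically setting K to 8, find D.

The intervention breaks the incoming arrows to K: K = F - 5 no longer applies, and K = 8.
N = F·L  [with F=-1, L=0]  = 0
H = max(F, K) + 3  [with F=-1, K=8]  = 11
D = -3·N - 2·H - 3  [with N=0, H=11]  = -25

-25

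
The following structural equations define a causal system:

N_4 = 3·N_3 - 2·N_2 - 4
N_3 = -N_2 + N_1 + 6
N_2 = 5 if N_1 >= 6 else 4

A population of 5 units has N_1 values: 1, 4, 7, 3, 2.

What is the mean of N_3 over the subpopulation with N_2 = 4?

Conditioning on N_2=4 selects the 4 unit(s) with N_1 ∈ {1, 4, 3, 2}. Their N_3 values: 3, 6, 5, 4. Mean = 4.5.

4.5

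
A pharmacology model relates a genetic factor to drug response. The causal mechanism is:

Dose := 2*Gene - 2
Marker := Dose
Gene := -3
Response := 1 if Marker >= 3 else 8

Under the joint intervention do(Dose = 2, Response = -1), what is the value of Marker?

The joint intervention fixes Dose = 2, Response = -1, removing each variable's own equation.
Marker = Dose  [with Dose=2]  = 2

2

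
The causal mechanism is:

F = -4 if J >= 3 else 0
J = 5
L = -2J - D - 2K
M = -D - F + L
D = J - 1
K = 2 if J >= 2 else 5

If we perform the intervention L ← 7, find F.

-4

do(L=7) replaces the equation L = -2J - D - 2K with the constant L = 7.
F is not downstream of the intervention, so its value is determined by the original equations.
F = -4 if J >= 3 else 0  [with J=5]  = -4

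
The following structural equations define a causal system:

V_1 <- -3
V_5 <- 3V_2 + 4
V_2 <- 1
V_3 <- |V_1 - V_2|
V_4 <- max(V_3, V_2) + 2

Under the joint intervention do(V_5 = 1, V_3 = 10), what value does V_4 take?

12

Under do(V_5 = 1, V_3 = 10), each intervened variable's structural equation is replaced by its fixed value.
V_4 = max(V_3, V_2) + 2  [with V_3=10, V_2=1]  = 12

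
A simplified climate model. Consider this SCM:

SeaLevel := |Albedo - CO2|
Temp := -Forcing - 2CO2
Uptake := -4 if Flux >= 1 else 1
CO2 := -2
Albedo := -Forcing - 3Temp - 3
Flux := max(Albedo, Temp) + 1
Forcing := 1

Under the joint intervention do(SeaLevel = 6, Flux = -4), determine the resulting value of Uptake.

1

Under do(SeaLevel = 6, Flux = -4), each intervened variable's structural equation is replaced by its fixed value.
Uptake = -4 if Flux >= 1 else 1  [with Flux=-4]  = 1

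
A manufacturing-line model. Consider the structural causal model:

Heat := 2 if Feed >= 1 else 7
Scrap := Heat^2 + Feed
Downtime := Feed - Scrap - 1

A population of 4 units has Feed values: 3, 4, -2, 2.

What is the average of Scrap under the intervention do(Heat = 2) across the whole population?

The intervention sets Heat=2 in all 4 units regardless of Feed. Recomputing Scrap per unit gives 7, 8, 2, 6; average 5.75.

5.75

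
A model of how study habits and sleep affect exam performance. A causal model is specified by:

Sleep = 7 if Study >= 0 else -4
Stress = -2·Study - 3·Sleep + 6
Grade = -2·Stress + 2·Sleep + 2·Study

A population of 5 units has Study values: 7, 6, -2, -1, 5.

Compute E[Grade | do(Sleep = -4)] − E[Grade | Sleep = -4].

The intervention sets Sleep=-4 in all 5 units regardless of Study. Recomputing Grade per unit gives -2, -8, -56, -50, -14; average -26.
Observing Sleep=-4 restricts to units where Sleep's equation naturally yields -4: Study ∈ {-2, -1}. In that subpopulation Grade = -56, -50, mean -53.
Difference = -26 − (-53) = 27.

27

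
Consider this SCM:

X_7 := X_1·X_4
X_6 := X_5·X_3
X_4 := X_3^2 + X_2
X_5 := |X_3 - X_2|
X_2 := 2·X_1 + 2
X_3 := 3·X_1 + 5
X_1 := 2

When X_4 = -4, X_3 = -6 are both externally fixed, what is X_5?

The joint intervention fixes X_4 = -4, X_3 = -6, removing each variable's own equation.
X_2 = 2·X_1 + 2  [with X_1=2]  = 6
X_5 = |X_3 - X_2|  [with X_3=-6, X_2=6]  = 12

12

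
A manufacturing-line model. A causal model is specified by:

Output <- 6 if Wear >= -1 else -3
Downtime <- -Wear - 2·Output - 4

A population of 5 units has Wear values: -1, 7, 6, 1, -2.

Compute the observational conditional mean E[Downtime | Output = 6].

-19.25

Observing Output=6 restricts to units where Output's equation naturally yields 6: Wear ∈ {-1, 7, 6, 1}. In that subpopulation Downtime = -15, -23, -22, -17, mean -19.25.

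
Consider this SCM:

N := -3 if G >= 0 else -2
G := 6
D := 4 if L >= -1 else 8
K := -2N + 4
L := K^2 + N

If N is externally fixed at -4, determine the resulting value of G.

6

Under do(N=-4), the mechanism N := -3 if G >= 0 else -2 is discarded; N is fixed at -4.
G is not downstream of the intervention, so its value is determined by the original equations.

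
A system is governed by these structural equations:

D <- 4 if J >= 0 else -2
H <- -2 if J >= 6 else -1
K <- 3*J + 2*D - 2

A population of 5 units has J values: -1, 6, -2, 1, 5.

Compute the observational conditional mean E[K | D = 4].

18

Observing D=4 restricts to units where D's equation naturally yields 4: J ∈ {6, 1, 5}. In that subpopulation K = 24, 9, 21, mean 18.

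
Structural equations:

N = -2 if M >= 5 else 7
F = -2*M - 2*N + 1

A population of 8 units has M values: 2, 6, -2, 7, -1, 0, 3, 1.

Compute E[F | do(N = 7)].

-17

Under do(N=7), N's equation is replaced by N=7 for every unit. Per-unit F: -17, -25, -9, -27, -11, -13, -19, -15. Mean = -17.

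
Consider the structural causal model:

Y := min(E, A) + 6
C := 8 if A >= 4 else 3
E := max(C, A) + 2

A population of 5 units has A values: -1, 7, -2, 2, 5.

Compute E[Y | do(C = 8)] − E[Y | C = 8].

Every unit gets C=8 under the intervention. Y values become 5, 13, 4, 8, 11; E[Y|do(C=8)] = 8.2.
Conditioning on C=8 selects the 2 unit(s) with A ∈ {7, 5}. Their Y values: 13, 11. Mean = 12.
Difference = 8.2 − 12 = -3.8.

-3.8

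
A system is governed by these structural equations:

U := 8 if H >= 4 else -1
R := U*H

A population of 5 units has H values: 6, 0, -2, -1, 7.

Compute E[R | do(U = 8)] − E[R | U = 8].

The intervention sets U=8 in all 5 units regardless of H. Recomputing R per unit gives 48, 0, -16, -8, 56; average 16.
E[R|U=8] averages over only the 2 units with U=8 (H = 6, 7): R = 48, 56, mean 52.
Difference = 16 − 52 = -36.

-36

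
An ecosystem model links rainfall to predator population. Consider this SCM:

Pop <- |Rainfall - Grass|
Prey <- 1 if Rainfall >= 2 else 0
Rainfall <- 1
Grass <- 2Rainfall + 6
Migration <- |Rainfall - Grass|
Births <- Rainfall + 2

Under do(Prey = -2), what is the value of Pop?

7

The intervention breaks the incoming arrows to Prey: Prey <- 1 if Rainfall >= 2 else 0 no longer applies, and Prey = -2.
No directed path runs from Prey to Pop, so Pop keeps its natural value.
Grass = 2Rainfall + 6  [with Rainfall=1]  = 8
Pop = |Rainfall - Grass|  [with Rainfall=1, Grass=8]  = 7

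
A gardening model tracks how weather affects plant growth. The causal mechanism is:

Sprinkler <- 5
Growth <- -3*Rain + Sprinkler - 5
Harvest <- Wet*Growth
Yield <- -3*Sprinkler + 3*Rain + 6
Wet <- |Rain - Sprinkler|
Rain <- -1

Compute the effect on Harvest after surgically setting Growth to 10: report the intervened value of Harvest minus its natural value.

Under do(Growth=10), the mechanism Growth <- -3*Rain + Sprinkler - 5 is discarded; Growth is fixed at 10.
Wet = |Rain - Sprinkler|  [with Rain=-1, Sprinkler=5]  = 6
Harvest = Wet*Growth  [with Wet=6, Growth=10]  = 60
Without intervention: Wet = |Rain - Sprinkler|  [with Rain=-1, Sprinkler=5]  = 6; Growth = -3*Rain + Sprinkler - 5  [with Rain=-1, Sprinkler=5]  = 3; Harvest = Wet*Growth  [with Wet=6, Growth=3]  = 18.
Change = 60 − 18 = 42.

42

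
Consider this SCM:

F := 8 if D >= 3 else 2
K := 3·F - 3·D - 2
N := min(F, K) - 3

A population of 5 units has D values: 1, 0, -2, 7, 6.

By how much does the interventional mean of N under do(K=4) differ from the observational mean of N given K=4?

-0.2

Every unit gets K=4 under the intervention. N values become -1, -1, -1, 1, 1; E[N|do(K=4)] = -0.2.
Conditioning on K=4 selects the 2 unit(s) with D ∈ {0, 6}. Their N values: -1, 1. Mean = 0.
Difference = -0.2 − 0 = -0.2.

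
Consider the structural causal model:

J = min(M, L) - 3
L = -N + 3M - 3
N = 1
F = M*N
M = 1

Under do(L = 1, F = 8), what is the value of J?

Setting L = 1, F = 8 by intervention discards those variables' equations.
J = min(M, L) - 3  [with M=1, L=1]  = -2

-2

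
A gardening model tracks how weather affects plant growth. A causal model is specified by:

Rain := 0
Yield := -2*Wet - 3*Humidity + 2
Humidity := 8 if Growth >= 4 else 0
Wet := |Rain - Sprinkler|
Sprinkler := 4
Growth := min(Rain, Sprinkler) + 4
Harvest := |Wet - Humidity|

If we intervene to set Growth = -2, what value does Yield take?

Under do(Growth=-2), the mechanism Growth := min(Rain, Sprinkler) + 4 is discarded; Growth is fixed at -2.
Wet = |Rain - Sprinkler|  [with Rain=0, Sprinkler=4]  = 4
Humidity = 8 if Growth >= 4 else 0  [with Growth=-2]  = 0
Yield = -2*Wet - 3*Humidity + 2  [with Wet=4, Humidity=0]  = -6

-6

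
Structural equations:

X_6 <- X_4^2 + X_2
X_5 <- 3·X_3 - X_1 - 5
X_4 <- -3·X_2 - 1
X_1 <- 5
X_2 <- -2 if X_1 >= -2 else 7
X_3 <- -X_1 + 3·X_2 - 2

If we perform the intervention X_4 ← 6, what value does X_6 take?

34

Under do(X_4=6), the mechanism X_4 <- -3·X_2 - 1 is discarded; X_4 is fixed at 6.
X_2 = -2 if X_1 >= -2 else 7  [with X_1=5]  = -2
X_6 = X_4^2 + X_2  [with X_4=6, X_2=-2]  = 34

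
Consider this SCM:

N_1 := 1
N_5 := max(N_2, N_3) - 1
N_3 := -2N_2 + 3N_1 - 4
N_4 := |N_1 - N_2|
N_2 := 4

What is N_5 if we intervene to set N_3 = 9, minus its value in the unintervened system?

do(N_3=9) replaces the equation N_3 := -2N_2 + 3N_1 - 4 with the constant N_3 = 9.
N_5 = max(N_2, N_3) - 1  [with N_2=4, N_3=9]  = 8
Without intervention: N_3 = -2N_2 + 3N_1 - 4  [with N_2=4, N_1=1]  = -9; N_5 = max(N_2, N_3) - 1  [with N_2=4, N_3=-9]  = 3.
Change = 8 − 3 = 5.

5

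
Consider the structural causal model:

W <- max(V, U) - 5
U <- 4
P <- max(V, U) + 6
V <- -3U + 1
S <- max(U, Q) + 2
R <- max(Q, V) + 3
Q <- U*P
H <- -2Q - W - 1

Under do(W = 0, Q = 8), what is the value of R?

11

Under do(W = 0, Q = 8), each intervened variable's structural equation is replaced by its fixed value.
V = -3U + 1  [with U=4]  = -11
R = max(Q, V) + 3  [with Q=8, V=-11]  = 11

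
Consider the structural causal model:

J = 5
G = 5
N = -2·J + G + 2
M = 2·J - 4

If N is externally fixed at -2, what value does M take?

6

The intervention breaks the incoming arrows to N: N = -2·J + G + 2 no longer applies, and N = -2.
M is not downstream of the intervention, so its value is determined by the original equations.
M = 2·J - 4  [with J=5]  = 6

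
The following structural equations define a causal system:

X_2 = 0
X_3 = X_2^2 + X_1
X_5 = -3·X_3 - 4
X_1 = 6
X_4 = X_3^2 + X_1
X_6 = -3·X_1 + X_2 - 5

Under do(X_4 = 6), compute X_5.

Intervening sets X_4 = 6 and removes its equation (X_4 = X_3^2 + X_1).
No directed path runs from X_4 to X_5, so X_5 keeps its natural value.
X_3 = X_2^2 + X_1  [with X_2=0, X_1=6]  = 6
X_5 = -3·X_3 - 4  [with X_3=6]  = -22

-22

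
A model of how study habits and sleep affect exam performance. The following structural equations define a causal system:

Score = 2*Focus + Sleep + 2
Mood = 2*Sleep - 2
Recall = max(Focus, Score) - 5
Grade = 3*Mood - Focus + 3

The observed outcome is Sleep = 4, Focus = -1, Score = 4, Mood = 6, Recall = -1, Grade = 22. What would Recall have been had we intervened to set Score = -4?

-6

do(Score=-4) replaces the equation Score = 2*Focus + Sleep + 2 with the constant Score = -4.
Recall = max(Focus, Score) - 5  [with Focus=-1, Score=-4]  = -6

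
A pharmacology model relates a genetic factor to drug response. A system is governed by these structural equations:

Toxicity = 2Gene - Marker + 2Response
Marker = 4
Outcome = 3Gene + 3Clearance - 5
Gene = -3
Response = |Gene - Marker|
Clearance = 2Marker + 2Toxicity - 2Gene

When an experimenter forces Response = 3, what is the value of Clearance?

do(Response=3) replaces the equation Response = |Gene - Marker| with the constant Response = 3.
Toxicity = 2Gene - Marker + 2Response  [with Gene=-3, Marker=4, Response=3]  = -4
Clearance = 2Marker + 2Toxicity - 2Gene  [with Marker=4, Toxicity=-4, Gene=-3]  = 6

6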